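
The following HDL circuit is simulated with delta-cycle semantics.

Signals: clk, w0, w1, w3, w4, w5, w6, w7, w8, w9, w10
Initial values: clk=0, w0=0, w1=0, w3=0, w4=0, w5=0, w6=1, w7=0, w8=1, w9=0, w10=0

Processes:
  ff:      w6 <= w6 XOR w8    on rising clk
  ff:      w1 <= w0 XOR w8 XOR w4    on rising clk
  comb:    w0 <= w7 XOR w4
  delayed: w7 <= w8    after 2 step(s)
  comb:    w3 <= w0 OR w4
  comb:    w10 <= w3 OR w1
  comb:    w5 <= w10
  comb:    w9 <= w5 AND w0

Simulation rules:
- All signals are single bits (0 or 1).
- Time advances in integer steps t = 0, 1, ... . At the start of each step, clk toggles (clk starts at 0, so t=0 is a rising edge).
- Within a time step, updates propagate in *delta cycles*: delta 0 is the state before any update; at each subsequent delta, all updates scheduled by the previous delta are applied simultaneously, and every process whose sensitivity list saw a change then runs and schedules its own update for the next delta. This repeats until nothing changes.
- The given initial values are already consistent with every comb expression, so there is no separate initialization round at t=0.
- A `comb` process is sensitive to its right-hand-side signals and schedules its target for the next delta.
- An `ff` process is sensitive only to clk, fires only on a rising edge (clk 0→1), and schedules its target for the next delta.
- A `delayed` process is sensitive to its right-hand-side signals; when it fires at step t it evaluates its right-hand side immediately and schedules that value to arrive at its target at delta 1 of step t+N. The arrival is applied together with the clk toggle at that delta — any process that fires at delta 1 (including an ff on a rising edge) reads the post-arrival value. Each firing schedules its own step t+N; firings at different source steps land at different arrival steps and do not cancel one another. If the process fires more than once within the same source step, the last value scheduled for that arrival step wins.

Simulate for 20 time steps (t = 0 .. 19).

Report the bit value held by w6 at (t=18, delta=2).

[bits: w4,w6,w5,w3,clk,w9,w8,w1,w10,w0,w7]
t=0: Δ0=01000010000 Δ1=01001010000 Δ2=00001011000 Δ3=00001011100 Δ4=00101011100 | 4Δ
t=1: Δ0=00101011100 Δ1=00100011100 | 1Δ
t=2: Δ0=00100011100 Δ1=00101011100 Δ2=01101011100 | 2Δ
t=3: Δ0=01101011100 Δ1=01100011100 | 1Δ
t=4: Δ0=01100011100 Δ1=01101011100 Δ2=00101011100 | 2Δ
t=5: Δ0=00101011100 Δ1=00100011100 | 1Δ
t=6: Δ0=00100011100 Δ1=00101011100 Δ2=01101011100 | 2Δ
t=7: Δ0=01101011100 Δ1=01100011100 | 1Δ
t=8: Δ0=01100011100 Δ1=01101011100 Δ2=00101011100 | 2Δ
t=9: Δ0=00101011100 Δ1=00100011100 | 1Δ
t=10: Δ0=00100011100 Δ1=00101011100 Δ2=01101011100 | 2Δ
t=11: Δ0=01101011100 Δ1=01100011100 | 1Δ
t=12: Δ0=01100011100 Δ1=01101011100 Δ2=00101011100 | 2Δ
t=13: Δ0=00101011100 Δ1=00100011100 | 1Δ
t=14: Δ0=00100011100 Δ1=00101011100 Δ2=01101011100 | 2Δ
t=15: Δ0=01101011100 Δ1=01100011100 | 1Δ
t=16: Δ0=01100011100 Δ1=01101011100 Δ2=00101011100 | 2Δ
t=17: Δ0=00101011100 Δ1=00100011100 | 1Δ
t=18: Δ0=00100011100 Δ1=00101011100 Δ2=01101011100 | 2Δ
t=19: Δ0=01101011100 Δ1=01100011100 | 1Δ

1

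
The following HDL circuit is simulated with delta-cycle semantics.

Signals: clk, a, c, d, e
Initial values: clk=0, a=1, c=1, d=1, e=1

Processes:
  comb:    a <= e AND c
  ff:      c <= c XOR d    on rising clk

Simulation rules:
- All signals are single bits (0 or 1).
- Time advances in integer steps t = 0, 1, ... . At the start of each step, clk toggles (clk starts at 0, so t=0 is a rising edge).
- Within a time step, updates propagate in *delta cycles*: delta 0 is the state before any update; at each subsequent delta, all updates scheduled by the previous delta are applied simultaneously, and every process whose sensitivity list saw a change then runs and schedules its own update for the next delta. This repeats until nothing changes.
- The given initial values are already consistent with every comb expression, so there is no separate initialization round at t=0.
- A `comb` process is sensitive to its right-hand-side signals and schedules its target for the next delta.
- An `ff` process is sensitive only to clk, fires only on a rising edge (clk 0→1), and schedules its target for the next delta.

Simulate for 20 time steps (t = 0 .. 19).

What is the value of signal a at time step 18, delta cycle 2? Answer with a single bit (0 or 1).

[bits: e,clk,d,c,a]
t=0: Δ0=10111 Δ1=11111 Δ2=11101 Δ3=11100 | 3Δ
t=1: Δ0=11100 Δ1=10100 | 1Δ
t=2: Δ0=10100 Δ1=11100 Δ2=11110 Δ3=11111 | 3Δ
t=3: Δ0=11111 Δ1=10111 | 1Δ
t=4: Δ0=10111 Δ1=11111 Δ2=11101 Δ3=11100 | 3Δ
t=5: Δ0=11100 Δ1=10100 | 1Δ
t=6: Δ0=10100 Δ1=11100 Δ2=11110 Δ3=11111 | 3Δ
t=7: Δ0=11111 Δ1=10111 | 1Δ
t=8: Δ0=10111 Δ1=11111 Δ2=11101 Δ3=11100 | 3Δ
t=9: Δ0=11100 Δ1=10100 | 1Δ
t=10: Δ0=10100 Δ1=11100 Δ2=11110 Δ3=11111 | 3Δ
t=11: Δ0=11111 Δ1=10111 | 1Δ
t=12: Δ0=10111 Δ1=11111 Δ2=11101 Δ3=11100 | 3Δ
t=13: Δ0=11100 Δ1=10100 | 1Δ
t=14: Δ0=10100 Δ1=11100 Δ2=11110 Δ3=11111 | 3Δ
t=15: Δ0=11111 Δ1=10111 | 1Δ
t=16: Δ0=10111 Δ1=11111 Δ2=11101 Δ3=11100 | 3Δ
t=17: Δ0=11100 Δ1=10100 | 1Δ
t=18: Δ0=10100 Δ1=11100 Δ2=11110 Δ3=11111 | 3Δ
t=19: Δ0=11111 Δ1=10111 | 1Δ

0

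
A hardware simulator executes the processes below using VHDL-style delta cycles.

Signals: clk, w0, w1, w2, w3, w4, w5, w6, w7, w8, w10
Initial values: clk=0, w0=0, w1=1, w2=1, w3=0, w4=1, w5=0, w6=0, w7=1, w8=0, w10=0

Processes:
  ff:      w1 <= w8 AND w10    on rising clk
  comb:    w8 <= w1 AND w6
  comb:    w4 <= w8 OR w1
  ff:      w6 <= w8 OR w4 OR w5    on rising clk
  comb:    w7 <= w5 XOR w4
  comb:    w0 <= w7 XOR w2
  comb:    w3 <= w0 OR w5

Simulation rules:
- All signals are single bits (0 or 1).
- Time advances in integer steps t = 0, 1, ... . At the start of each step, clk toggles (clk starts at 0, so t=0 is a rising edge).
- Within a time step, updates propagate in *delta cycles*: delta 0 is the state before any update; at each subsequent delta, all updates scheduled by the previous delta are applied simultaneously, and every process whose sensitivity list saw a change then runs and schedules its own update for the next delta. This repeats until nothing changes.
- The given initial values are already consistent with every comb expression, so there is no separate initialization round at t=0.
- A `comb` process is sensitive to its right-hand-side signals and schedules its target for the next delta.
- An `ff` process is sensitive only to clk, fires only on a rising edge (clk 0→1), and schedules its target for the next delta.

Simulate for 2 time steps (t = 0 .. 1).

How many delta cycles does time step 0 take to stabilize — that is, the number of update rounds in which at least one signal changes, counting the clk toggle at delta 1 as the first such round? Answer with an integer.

t0.Δ0 w10=0 w7=1 clk=0 w4=1 w2=1 w1=1 w5=0 w3=0 w6=0 w8=0 w0=0
t0.Δ1 w10=0 w7=1 clk=1 w4=1 w2=1 w1=1 w5=0 w3=0 w6=0 w8=0 w0=0
t0.Δ2 w10=0 w7=1 clk=1 w4=1 w2=1 w1=0 w5=0 w3=0 w6=1 w8=0 w0=0
t0.Δ3 w10=0 w7=1 clk=1 w4=0 w2=1 w1=0 w5=0 w3=0 w6=1 w8=0 w0=0
t0.Δ4 w10=0 w7=0 clk=1 w4=0 w2=1 w1=0 w5=0 w3=0 w6=1 w8=0 w0=0
t0.Δ5 w10=0 w7=0 clk=1 w4=0 w2=1 w1=0 w5=0 w3=0 w6=1 w8=0 w0=1
t0.Δ6 w10=0 w7=0 clk=1 w4=0 w2=1 w1=0 w5=0 w3=1 w6=1 w8=0 w0=1
t1.Δ0 w10=0 w7=0 clk=1 w4=0 w2=1 w1=0 w5=0 w3=1 w6=1 w8=0 w0=1
t1.Δ1 w10=0 w7=0 clk=0 w4=0 w2=1 w1=0 w5=0 w3=1 w6=1 w8=0 w0=1

6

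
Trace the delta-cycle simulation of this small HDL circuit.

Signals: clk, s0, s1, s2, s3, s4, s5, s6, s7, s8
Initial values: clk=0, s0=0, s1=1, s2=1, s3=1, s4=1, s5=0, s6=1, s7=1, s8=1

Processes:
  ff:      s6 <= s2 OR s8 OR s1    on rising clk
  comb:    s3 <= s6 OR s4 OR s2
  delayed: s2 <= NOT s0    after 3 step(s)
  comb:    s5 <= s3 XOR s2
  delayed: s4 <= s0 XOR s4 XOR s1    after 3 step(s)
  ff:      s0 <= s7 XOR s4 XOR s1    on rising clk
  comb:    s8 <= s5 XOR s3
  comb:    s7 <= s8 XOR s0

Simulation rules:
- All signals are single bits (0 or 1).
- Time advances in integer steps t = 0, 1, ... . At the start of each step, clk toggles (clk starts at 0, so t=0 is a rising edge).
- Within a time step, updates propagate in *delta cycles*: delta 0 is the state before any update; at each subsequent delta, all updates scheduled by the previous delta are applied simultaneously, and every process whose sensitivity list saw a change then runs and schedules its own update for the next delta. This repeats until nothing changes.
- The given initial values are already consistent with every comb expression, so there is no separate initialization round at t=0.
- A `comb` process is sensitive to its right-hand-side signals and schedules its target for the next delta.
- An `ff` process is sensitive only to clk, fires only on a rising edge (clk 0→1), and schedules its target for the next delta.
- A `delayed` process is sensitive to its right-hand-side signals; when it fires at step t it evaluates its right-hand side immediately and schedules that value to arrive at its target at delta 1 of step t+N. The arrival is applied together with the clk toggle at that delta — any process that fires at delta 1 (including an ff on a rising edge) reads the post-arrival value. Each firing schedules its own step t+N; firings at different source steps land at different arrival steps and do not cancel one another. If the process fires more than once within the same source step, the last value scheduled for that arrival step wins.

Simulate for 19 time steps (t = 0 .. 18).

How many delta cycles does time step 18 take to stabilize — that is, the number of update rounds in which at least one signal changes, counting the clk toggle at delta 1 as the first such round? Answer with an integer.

3

t=0 Δ0: s1=1 s0=0 s7=1 s2=1 s6=1 s8=1 s4=1 s3=1 s5=0 clk=0
  Δ1: clk:0→1
  Δ2: s0:0→1
  Δ3: s7:1→0
  (3Δ to stable)
t=1 Δ0: s1=1 s0=1 s7=0 s2=1 s6=1 s8=1 s4=1 s3=1 s5=0 clk=1
  Δ1: clk:1→0
  (1Δ to stable)
t=2 Δ0: s1=1 s0=1 s7=0 s2=1 s6=1 s8=1 s4=1 s3=1 s5=0 clk=0
  Δ1: clk:0→1
  Δ2: s0:1→0
  Δ3: s7:0→1
  (3Δ to stable)
t=3 Δ0: s1=1 s0=0 s7=1 s2=1 s6=1 s8=1 s4=1 s3=1 s5=0 clk=1
  Δ1: s2:1→0, clk:1→0
  Δ2: s5:0→1
  Δ3: s8:1→0
  Δ4: s7:1→0
  (4Δ to stable)
t=4 Δ0: s1=1 s0=0 s7=0 s2=0 s6=1 s8=0 s4=1 s3=1 s5=1 clk=0
  Δ1: clk:0→1
  (1Δ to stable)
t=5 Δ0: s1=1 s0=0 s7=0 s2=0 s6=1 s8=0 s4=1 s3=1 s5=1 clk=1
  Δ1: s2:0→1, s4:1→0, clk:1→0
  Δ2: s5:1→0
  Δ3: s8:0→1
  Δ4: s7:0→1
  (4Δ to stable)
t=6 Δ0: s1=1 s0=0 s7=1 s2=1 s6=1 s8=1 s4=0 s3=1 s5=0 clk=0
  Δ1: clk:0→1
  (1Δ to stable)
t=7 Δ0: s1=1 s0=0 s7=1 s2=1 s6=1 s8=1 s4=0 s3=1 s5=0 clk=1
  Δ1: clk:1→0
  (1Δ to stable)
t=8 Δ0: s1=1 s0=0 s7=1 s2=1 s6=1 s8=1 s4=0 s3=1 s5=0 clk=0
  Δ1: s4:0→1, clk:0→1
  Δ2: s0:0→1
  Δ3: s7:1→0
  (3Δ to stable)
t=9 Δ0: s1=1 s0=1 s7=0 s2=1 s6=1 s8=1 s4=1 s3=1 s5=0 clk=1
  Δ1: clk:1→0
  (1Δ to stable)
t=10 Δ0: s1=1 s0=1 s7=0 s2=1 s6=1 s8=1 s4=1 s3=1 s5=0 clk=0
  Δ1: clk:0→1
  Δ2: s0:1→0
  Δ3: s7:0→1
  (3Δ to stable)
t=11 Δ0: s1=1 s0=0 s7=1 s2=1 s6=1 s8=1 s4=1 s3=1 s5=0 clk=1
  Δ1: s2:1→0, clk:1→0
  Δ2: s5:0→1
  Δ3: s8:1→0
  Δ4: s7:1→0
  (4Δ to stable)
t=12 Δ0: s1=1 s0=0 s7=0 s2=0 s6=1 s8=0 s4=1 s3=1 s5=1 clk=0
  Δ1: clk:0→1
  (1Δ to stable)
t=13 Δ0: s1=1 s0=0 s7=0 s2=0 s6=1 s8=0 s4=1 s3=1 s5=1 clk=1
  Δ1: s2:0→1, s4:1→0, clk:1→0
  Δ2: s5:1→0
  Δ3: s8:0→1
  Δ4: s7:0→1
  (4Δ to stable)
t=14 Δ0: s1=1 s0=0 s7=1 s2=1 s6=1 s8=1 s4=0 s3=1 s5=0 clk=0
  Δ1: clk:0→1
  (1Δ to stable)
t=15 Δ0: s1=1 s0=0 s7=1 s2=1 s6=1 s8=1 s4=0 s3=1 s5=0 clk=1
  Δ1: clk:1→0
  (1Δ to stable)
t=16 Δ0: s1=1 s0=0 s7=1 s2=1 s6=1 s8=1 s4=0 s3=1 s5=0 clk=0
  Δ1: s4:0→1, clk:0→1
  Δ2: s0:0→1
  Δ3: s7:1→0
  (3Δ to stable)
t=17 Δ0: s1=1 s0=1 s7=0 s2=1 s6=1 s8=1 s4=1 s3=1 s5=0 clk=1
  Δ1: clk:1→0
  (1Δ to stable)
t=18 Δ0: s1=1 s0=1 s7=0 s2=1 s6=1 s8=1 s4=1 s3=1 s5=0 clk=0
  Δ1: clk:0→1
  Δ2: s0:1→0
  Δ3: s7:0→1
  (3Δ to stable)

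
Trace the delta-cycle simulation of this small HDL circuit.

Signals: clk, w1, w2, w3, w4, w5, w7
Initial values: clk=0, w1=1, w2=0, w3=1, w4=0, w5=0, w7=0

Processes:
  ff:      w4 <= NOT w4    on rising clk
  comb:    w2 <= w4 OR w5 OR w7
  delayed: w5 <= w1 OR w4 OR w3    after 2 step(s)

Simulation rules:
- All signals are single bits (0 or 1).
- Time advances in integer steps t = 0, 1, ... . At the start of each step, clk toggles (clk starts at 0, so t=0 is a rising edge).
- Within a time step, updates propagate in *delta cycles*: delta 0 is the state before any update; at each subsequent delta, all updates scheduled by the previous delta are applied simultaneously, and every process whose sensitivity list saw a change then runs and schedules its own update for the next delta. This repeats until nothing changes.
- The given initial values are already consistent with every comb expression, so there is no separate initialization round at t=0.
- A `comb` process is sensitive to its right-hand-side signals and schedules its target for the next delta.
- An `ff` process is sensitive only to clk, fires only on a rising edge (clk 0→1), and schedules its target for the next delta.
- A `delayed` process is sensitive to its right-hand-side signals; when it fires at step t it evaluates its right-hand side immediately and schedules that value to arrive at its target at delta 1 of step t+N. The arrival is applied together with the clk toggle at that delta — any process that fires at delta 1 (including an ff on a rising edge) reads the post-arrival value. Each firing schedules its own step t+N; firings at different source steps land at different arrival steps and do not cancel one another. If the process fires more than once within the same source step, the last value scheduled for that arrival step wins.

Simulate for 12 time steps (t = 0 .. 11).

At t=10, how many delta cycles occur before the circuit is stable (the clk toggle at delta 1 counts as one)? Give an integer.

2

t=0 Δ0: w1=1 w2=0 w5=0 clk=0 w3=1 w4=0 w7=0
  Δ1: clk:0→1
  Δ2: w4:0→1
  Δ3: w2:0→1
  (3Δ to stable)
t=1 Δ0: w1=1 w2=1 w5=0 clk=1 w3=1 w4=1 w7=0
  Δ1: clk:1→0
  (1Δ to stable)
t=2 Δ0: w1=1 w2=1 w5=0 clk=0 w3=1 w4=1 w7=0
  Δ1: w5:0→1, clk:0→1
  Δ2: w4:1→0
  (2Δ to stable)
t=3 Δ0: w1=1 w2=1 w5=1 clk=1 w3=1 w4=0 w7=0
  Δ1: clk:1→0
  (1Δ to stable)
t=4 Δ0: w1=1 w2=1 w5=1 clk=0 w3=1 w4=0 w7=0
  Δ1: clk:0→1
  Δ2: w4:0→1
  (2Δ to stable)
t=5 Δ0: w1=1 w2=1 w5=1 clk=1 w3=1 w4=1 w7=0
  Δ1: clk:1→0
  (1Δ to stable)
t=6 Δ0: w1=1 w2=1 w5=1 clk=0 w3=1 w4=1 w7=0
  Δ1: clk:0→1
  Δ2: w4:1→0
  (2Δ to stable)
t=7 Δ0: w1=1 w2=1 w5=1 clk=1 w3=1 w4=0 w7=0
  Δ1: clk:1→0
  (1Δ to stable)
t=8 Δ0: w1=1 w2=1 w5=1 clk=0 w3=1 w4=0 w7=0
  Δ1: clk:0→1
  Δ2: w4:0→1
  (2Δ to stable)
t=9 Δ0: w1=1 w2=1 w5=1 clk=1 w3=1 w4=1 w7=0
  Δ1: clk:1→0
  (1Δ to stable)
t=10 Δ0: w1=1 w2=1 w5=1 clk=0 w3=1 w4=1 w7=0
  Δ1: clk:0→1
  Δ2: w4:1→0
  (2Δ to stable)
t=11 Δ0: w1=1 w2=1 w5=1 clk=1 w3=1 w4=0 w7=0
  Δ1: clk:1→0
  (1Δ to stable)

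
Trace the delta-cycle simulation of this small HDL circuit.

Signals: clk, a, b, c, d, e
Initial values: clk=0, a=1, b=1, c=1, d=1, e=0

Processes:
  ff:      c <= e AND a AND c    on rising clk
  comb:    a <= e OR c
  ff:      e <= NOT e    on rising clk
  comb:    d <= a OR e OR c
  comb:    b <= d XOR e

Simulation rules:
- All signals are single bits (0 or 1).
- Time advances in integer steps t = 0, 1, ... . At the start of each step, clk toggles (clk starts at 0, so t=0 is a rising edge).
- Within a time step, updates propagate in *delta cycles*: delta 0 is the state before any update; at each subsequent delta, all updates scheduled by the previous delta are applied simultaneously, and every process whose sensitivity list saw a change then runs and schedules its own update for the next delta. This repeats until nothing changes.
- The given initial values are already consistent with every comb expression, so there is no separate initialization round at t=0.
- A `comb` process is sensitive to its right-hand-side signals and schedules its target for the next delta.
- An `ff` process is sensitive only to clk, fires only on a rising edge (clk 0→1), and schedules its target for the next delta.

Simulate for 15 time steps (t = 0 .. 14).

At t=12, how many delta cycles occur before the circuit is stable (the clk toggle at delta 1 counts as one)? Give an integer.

[bits: a,clk,d,b,e,c]
t=0: Δ0=101101 Δ1=111101 Δ2=111110 Δ3=111010 | 3Δ
t=1: Δ0=111010 Δ1=101010 | 1Δ
t=2: Δ0=101010 Δ1=111010 Δ2=111000 Δ3=011100 Δ4=010100 Δ5=010000 | 5Δ
t=3: Δ0=010000 Δ1=000000 | 1Δ
t=4: Δ0=000000 Δ1=010000 Δ2=010010 Δ3=111110 Δ4=111010 | 4Δ
t=5: Δ0=111010 Δ1=101010 | 1Δ
t=6: Δ0=101010 Δ1=111010 Δ2=111000 Δ3=011100 Δ4=010100 Δ5=010000 | 5Δ
t=7: Δ0=010000 Δ1=000000 | 1Δ
t=8: Δ0=000000 Δ1=010000 Δ2=010010 Δ3=111110 Δ4=111010 | 4Δ
t=9: Δ0=111010 Δ1=101010 | 1Δ
t=10: Δ0=101010 Δ1=111010 Δ2=111000 Δ3=011100 Δ4=010100 Δ5=010000 | 5Δ
t=11: Δ0=010000 Δ1=000000 | 1Δ
t=12: Δ0=000000 Δ1=010000 Δ2=010010 Δ3=111110 Δ4=111010 | 4Δ
t=13: Δ0=111010 Δ1=101010 | 1Δ
t=14: Δ0=101010 Δ1=111010 Δ2=111000 Δ3=011100 Δ4=010100 Δ5=010000 | 5Δ

4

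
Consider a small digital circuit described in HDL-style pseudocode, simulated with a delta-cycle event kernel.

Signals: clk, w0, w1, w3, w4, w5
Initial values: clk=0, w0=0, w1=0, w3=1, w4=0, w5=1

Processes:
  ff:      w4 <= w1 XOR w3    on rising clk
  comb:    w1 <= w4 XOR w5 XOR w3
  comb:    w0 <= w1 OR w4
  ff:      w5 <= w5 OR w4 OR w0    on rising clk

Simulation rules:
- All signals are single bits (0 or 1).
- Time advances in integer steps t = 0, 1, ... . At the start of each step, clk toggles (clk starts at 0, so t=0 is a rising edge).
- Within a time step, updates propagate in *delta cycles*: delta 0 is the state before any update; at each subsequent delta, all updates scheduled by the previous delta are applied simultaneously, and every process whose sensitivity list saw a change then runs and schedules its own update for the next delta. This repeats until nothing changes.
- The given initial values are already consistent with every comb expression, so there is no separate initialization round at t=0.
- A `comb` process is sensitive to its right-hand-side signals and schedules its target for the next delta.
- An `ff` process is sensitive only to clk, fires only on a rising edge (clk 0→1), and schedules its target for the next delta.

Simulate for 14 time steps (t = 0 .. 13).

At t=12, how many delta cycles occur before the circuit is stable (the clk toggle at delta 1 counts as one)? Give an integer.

t=0 Δ0: w5=1 w4=0 w1=0 clk=0 w0=0 w3=1
  Δ1: clk:0→1
  Δ2: w4:0→1
  Δ3: w1:0→1, w0:0→1
  (3Δ to stable)
t=1 Δ0: w5=1 w4=1 w1=1 clk=1 w0=1 w3=1
  Δ1: clk:1→0
  (1Δ to stable)
t=2 Δ0: w5=1 w4=1 w1=1 clk=0 w0=1 w3=1
  Δ1: clk:0→1
  Δ2: w4:1→0
  Δ3: w1:1→0
  Δ4: w0:1→0
  (4Δ to stable)
t=3 Δ0: w5=1 w4=0 w1=0 clk=1 w0=0 w3=1
  Δ1: clk:1→0
  (1Δ to stable)
t=4 Δ0: w5=1 w4=0 w1=0 clk=0 w0=0 w3=1
  Δ1: clk:0→1
  Δ2: w4:0→1
  Δ3: w1:0→1, w0:0→1
  (3Δ to stable)
t=5 Δ0: w5=1 w4=1 w1=1 clk=1 w0=1 w3=1
  Δ1: clk:1→0
  (1Δ to stable)
t=6 Δ0: w5=1 w4=1 w1=1 clk=0 w0=1 w3=1
  Δ1: clk:0→1
  Δ2: w4:1→0
  Δ3: w1:1→0
  Δ4: w0:1→0
  (4Δ to stable)
t=7 Δ0: w5=1 w4=0 w1=0 clk=1 w0=0 w3=1
  Δ1: clk:1→0
  (1Δ to stable)
t=8 Δ0: w5=1 w4=0 w1=0 clk=0 w0=0 w3=1
  Δ1: clk:0→1
  Δ2: w4:0→1
  Δ3: w1:0→1, w0:0→1
  (3Δ to stable)
t=9 Δ0: w5=1 w4=1 w1=1 clk=1 w0=1 w3=1
  Δ1: clk:1→0
  (1Δ to stable)
t=10 Δ0: w5=1 w4=1 w1=1 clk=0 w0=1 w3=1
  Δ1: clk:0→1
  Δ2: w4:1→0
  Δ3: w1:1→0
  Δ4: w0:1→0
  (4Δ to stable)
t=11 Δ0: w5=1 w4=0 w1=0 clk=1 w0=0 w3=1
  Δ1: clk:1→0
  (1Δ to stable)
t=12 Δ0: w5=1 w4=0 w1=0 clk=0 w0=0 w3=1
  Δ1: clk:0→1
  Δ2: w4:0→1
  Δ3: w1:0→1, w0:0→1
  (3Δ to stable)
t=13 Δ0: w5=1 w4=1 w1=1 clk=1 w0=1 w3=1
  Δ1: clk:1→0
  (1Δ to stable)

3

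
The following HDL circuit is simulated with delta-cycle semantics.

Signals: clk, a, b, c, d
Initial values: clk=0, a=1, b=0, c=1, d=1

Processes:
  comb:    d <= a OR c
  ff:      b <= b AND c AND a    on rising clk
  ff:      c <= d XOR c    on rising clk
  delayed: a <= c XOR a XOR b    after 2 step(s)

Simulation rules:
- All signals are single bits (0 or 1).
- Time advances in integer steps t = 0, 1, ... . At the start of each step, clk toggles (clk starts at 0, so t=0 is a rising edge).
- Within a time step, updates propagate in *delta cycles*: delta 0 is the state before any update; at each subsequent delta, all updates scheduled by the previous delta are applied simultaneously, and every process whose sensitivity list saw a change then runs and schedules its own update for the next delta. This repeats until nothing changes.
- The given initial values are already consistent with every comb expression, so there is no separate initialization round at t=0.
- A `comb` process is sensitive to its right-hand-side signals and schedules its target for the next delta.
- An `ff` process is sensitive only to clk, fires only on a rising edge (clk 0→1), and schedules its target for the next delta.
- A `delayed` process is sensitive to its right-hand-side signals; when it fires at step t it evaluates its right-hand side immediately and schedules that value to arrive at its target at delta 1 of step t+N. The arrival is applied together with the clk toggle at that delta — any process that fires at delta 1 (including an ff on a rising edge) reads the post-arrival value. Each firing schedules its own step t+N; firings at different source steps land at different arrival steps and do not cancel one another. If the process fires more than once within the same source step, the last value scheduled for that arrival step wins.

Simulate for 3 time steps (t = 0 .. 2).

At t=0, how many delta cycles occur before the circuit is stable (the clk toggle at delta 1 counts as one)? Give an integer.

2

t=0 Δ0: c=1 d=1 a=1 b=0 clk=0
  Δ1: clk:0→1
  Δ2: c:1→0
  (2Δ to stable)
t=1 Δ0: c=0 d=1 a=1 b=0 clk=1
  Δ1: clk:1→0
  (1Δ to stable)
t=2 Δ0: c=0 d=1 a=1 b=0 clk=0
  Δ1: clk:0→1
  Δ2: c:0→1
  (2Δ to stable)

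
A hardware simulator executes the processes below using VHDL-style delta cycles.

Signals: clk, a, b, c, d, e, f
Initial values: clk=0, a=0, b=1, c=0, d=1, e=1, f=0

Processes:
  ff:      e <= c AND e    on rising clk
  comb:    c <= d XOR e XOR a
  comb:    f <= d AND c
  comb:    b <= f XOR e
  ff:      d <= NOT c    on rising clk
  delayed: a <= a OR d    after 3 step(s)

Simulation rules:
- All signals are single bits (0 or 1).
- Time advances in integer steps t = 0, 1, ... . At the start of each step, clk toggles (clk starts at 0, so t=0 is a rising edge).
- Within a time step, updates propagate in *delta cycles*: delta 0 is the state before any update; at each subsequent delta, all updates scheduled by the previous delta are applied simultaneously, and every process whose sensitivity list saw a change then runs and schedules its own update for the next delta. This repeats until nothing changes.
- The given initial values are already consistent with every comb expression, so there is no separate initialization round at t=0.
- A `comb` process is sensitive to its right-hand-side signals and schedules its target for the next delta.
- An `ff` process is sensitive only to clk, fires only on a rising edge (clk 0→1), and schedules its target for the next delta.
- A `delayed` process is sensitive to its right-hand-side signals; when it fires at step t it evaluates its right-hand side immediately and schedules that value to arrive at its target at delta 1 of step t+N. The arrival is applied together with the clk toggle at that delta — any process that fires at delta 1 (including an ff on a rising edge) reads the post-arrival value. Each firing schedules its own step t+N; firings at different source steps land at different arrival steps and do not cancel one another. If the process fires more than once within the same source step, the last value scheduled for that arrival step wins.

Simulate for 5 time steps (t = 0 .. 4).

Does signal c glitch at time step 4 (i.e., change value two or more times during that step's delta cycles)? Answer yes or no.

no

t0.Δ0 d=1 e=1 f=0 c=0 a=0 clk=0 b=1
t0.Δ1 d=1 e=1 f=0 c=0 a=0 clk=1 b=1
t0.Δ2 d=1 e=0 f=0 c=0 a=0 clk=1 b=1
t0.Δ3 d=1 e=0 f=0 c=1 a=0 clk=1 b=0
t0.Δ4 d=1 e=0 f=1 c=1 a=0 clk=1 b=0
t0.Δ5 d=1 e=0 f=1 c=1 a=0 clk=1 b=1
t1.Δ0 d=1 e=0 f=1 c=1 a=0 clk=1 b=1
t1.Δ1 d=1 e=0 f=1 c=1 a=0 clk=0 b=1
t2.Δ0 d=1 e=0 f=1 c=1 a=0 clk=0 b=1
t2.Δ1 d=1 e=0 f=1 c=1 a=0 clk=1 b=1
t2.Δ2 d=0 e=0 f=1 c=1 a=0 clk=1 b=1
t2.Δ3 d=0 e=0 f=0 c=0 a=0 clk=1 b=1
t2.Δ4 d=0 e=0 f=0 c=0 a=0 clk=1 b=0
t3.Δ0 d=0 e=0 f=0 c=0 a=0 clk=1 b=0
t3.Δ1 d=0 e=0 f=0 c=0 a=0 clk=0 b=0
t4.Δ0 d=0 e=0 f=0 c=0 a=0 clk=0 b=0
t4.Δ1 d=0 e=0 f=0 c=0 a=0 clk=1 b=0
t4.Δ2 d=1 e=0 f=0 c=0 a=0 clk=1 b=0
t4.Δ3 d=1 e=0 f=0 c=1 a=0 clk=1 b=0
t4.Δ4 d=1 e=0 f=1 c=1 a=0 clk=1 b=0
t4.Δ5 d=1 e=0 f=1 c=1 a=0 clk=1 b=1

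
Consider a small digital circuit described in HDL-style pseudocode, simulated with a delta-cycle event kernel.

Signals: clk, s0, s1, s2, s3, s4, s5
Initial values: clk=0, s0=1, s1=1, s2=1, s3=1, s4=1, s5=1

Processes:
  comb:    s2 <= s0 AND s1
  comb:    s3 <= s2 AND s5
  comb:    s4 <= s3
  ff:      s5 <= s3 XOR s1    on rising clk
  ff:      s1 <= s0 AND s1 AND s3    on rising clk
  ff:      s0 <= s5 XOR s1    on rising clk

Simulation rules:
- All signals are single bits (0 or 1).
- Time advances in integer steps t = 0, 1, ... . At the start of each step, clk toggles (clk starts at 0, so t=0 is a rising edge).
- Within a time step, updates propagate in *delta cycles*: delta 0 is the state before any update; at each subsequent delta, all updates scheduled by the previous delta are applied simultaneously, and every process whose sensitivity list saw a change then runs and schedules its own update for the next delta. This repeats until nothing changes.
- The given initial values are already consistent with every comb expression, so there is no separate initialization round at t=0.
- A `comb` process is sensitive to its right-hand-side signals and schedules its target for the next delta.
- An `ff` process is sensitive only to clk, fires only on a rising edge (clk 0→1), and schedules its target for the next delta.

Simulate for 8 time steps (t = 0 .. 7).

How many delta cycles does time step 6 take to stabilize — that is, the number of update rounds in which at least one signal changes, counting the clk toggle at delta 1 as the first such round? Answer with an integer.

2

[bits: s4,s0,clk,s1,s3,s5,s2]
t=0: Δ0=1101111 Δ1=1111111 Δ2=1011101 Δ3=1011000 Δ4=0011000 | 4Δ
t=1: Δ0=0011000 Δ1=0001000 | 1Δ
t=2: Δ0=0001000 Δ1=0011000 Δ2=0110010 | 2Δ
t=3: Δ0=0110010 Δ1=0100010 | 1Δ
t=4: Δ0=0100010 Δ1=0110010 Δ2=0110000 | 2Δ
t=5: Δ0=0110000 Δ1=0100000 | 1Δ
t=6: Δ0=0100000 Δ1=0110000 Δ2=0010000 | 2Δ
t=7: Δ0=0010000 Δ1=0000000 | 1Δ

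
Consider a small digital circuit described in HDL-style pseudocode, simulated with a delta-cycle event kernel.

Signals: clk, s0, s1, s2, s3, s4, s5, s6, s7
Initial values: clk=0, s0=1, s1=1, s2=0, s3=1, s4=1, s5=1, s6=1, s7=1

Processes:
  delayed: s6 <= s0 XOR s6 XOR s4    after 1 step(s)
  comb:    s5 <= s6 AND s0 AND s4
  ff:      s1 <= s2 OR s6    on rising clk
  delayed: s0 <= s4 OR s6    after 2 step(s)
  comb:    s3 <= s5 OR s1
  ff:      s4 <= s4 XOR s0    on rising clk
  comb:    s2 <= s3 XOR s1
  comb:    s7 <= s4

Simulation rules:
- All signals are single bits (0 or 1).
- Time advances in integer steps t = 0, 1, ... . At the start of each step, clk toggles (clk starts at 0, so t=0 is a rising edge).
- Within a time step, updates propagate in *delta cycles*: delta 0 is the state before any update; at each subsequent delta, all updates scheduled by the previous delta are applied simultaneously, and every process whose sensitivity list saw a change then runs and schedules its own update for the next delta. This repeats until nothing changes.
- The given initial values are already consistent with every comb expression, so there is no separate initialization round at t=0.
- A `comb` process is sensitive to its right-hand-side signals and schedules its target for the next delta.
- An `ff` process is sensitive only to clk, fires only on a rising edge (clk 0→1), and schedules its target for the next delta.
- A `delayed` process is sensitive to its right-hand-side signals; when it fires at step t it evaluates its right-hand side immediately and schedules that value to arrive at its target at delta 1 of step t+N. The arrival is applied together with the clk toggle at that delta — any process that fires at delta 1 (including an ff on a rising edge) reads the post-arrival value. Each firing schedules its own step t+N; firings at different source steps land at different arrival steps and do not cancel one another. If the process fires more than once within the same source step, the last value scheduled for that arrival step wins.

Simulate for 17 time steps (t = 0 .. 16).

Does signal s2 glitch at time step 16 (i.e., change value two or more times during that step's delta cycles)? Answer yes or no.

yes

[bits: s4,s1,s2,s3,s6,s5,s7,s0,clk]
t=0: Δ0=110111110 Δ1=110111111 Δ2=010111111 Δ3=010110011 | 3Δ
t=1: Δ0=010110011 Δ1=010100010 | 1Δ
t=2: Δ0=010100010 Δ1=010110011 Δ2=110110011 Δ3=110111111 | 3Δ
t=3: Δ0=110111111 Δ1=110111100 Δ2=110110100 | 2Δ
t=4: Δ0=110110100 Δ1=110100111 Δ2=000100111 Δ3=001000011 Δ4=000000011 | 4Δ
t=5: Δ0=000000011 Δ1=000010010 | 1Δ
t=6: Δ0=000010010 Δ1=000000001 | 1Δ
t=7: Δ0=000000001 Δ1=000000010 | 1Δ
t=8: Δ0=000000010 Δ1=000010001 Δ2=010010001 Δ3=011110001 Δ4=010110001 | 4Δ
t=9: Δ0=010110001 Δ1=010110000 | 1Δ
t=10: Δ0=010110000 Δ1=010110011 Δ2=110110011 Δ3=110111111 | 3Δ
t=11: Δ0=110111111 Δ1=110111110 | 1Δ
t=12: Δ0=110111110 Δ1=110111111 Δ2=010111111 Δ3=010110011 | 3Δ
t=13: Δ0=010110011 Δ1=010100010 | 1Δ
t=14: Δ0=010100010 Δ1=010110011 Δ2=110110011 Δ3=110111111 | 3Δ
t=15: Δ0=110111111 Δ1=110111100 Δ2=110110100 | 2Δ
t=16: Δ0=110110100 Δ1=110100111 Δ2=000100111 Δ3=001000011 Δ4=000000011 | 4Δ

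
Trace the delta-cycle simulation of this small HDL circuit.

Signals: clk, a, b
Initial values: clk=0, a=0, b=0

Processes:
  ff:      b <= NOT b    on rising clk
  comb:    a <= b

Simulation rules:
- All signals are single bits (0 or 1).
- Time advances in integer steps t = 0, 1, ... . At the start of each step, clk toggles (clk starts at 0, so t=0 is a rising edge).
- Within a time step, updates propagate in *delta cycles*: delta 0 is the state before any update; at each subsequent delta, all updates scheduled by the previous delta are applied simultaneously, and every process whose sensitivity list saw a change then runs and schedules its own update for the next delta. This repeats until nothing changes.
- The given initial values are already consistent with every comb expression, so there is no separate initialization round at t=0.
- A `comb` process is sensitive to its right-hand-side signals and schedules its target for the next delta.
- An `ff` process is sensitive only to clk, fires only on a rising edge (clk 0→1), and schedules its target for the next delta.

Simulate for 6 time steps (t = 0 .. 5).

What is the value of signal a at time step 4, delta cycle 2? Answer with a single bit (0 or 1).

t0.Δ0 clk=0 a=0 b=0
t0.Δ1 clk=1 a=0 b=0
t0.Δ2 clk=1 a=0 b=1
t0.Δ3 clk=1 a=1 b=1
t1.Δ0 clk=1 a=1 b=1
t1.Δ1 clk=0 a=1 b=1
t2.Δ0 clk=0 a=1 b=1
t2.Δ1 clk=1 a=1 b=1
t2.Δ2 clk=1 a=1 b=0
t2.Δ3 clk=1 a=0 b=0
t3.Δ0 clk=1 a=0 b=0
t3.Δ1 clk=0 a=0 b=0
t4.Δ0 clk=0 a=0 b=0
t4.Δ1 clk=1 a=0 b=0
t4.Δ2 clk=1 a=0 b=1
t4.Δ3 clk=1 a=1 b=1
t5.Δ0 clk=1 a=1 b=1
t5.Δ1 clk=0 a=1 b=1

0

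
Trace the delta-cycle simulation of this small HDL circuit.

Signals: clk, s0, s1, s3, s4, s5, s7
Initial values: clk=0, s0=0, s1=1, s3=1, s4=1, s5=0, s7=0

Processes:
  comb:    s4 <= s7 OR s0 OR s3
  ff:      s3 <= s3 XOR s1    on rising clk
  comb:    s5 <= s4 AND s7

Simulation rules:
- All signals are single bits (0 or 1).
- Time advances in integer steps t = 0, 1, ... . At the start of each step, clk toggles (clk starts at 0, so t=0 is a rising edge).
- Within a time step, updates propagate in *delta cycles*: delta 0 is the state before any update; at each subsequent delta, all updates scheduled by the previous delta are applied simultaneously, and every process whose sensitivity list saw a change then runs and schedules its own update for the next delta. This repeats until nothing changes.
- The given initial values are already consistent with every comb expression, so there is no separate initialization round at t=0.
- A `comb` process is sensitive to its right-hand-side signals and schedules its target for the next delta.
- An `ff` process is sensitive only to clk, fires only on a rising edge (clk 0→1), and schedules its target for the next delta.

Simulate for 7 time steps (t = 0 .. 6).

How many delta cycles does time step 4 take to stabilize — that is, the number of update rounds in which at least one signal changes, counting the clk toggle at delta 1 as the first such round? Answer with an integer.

t0.Δ0 s7=0 s4=1 s1=1 s3=1 s5=0 s0=0 clk=0
t0.Δ1 s7=0 s4=1 s1=1 s3=1 s5=0 s0=0 clk=1
t0.Δ2 s7=0 s4=1 s1=1 s3=0 s5=0 s0=0 clk=1
t0.Δ3 s7=0 s4=0 s1=1 s3=0 s5=0 s0=0 clk=1
t1.Δ0 s7=0 s4=0 s1=1 s3=0 s5=0 s0=0 clk=1
t1.Δ1 s7=0 s4=0 s1=1 s3=0 s5=0 s0=0 clk=0
t2.Δ0 s7=0 s4=0 s1=1 s3=0 s5=0 s0=0 clk=0
t2.Δ1 s7=0 s4=0 s1=1 s3=0 s5=0 s0=0 clk=1
t2.Δ2 s7=0 s4=0 s1=1 s3=1 s5=0 s0=0 clk=1
t2.Δ3 s7=0 s4=1 s1=1 s3=1 s5=0 s0=0 clk=1
t3.Δ0 s7=0 s4=1 s1=1 s3=1 s5=0 s0=0 clk=1
t3.Δ1 s7=0 s4=1 s1=1 s3=1 s5=0 s0=0 clk=0
t4.Δ0 s7=0 s4=1 s1=1 s3=1 s5=0 s0=0 clk=0
t4.Δ1 s7=0 s4=1 s1=1 s3=1 s5=0 s0=0 clk=1
t4.Δ2 s7=0 s4=1 s1=1 s3=0 s5=0 s0=0 clk=1
t4.Δ3 s7=0 s4=0 s1=1 s3=0 s5=0 s0=0 clk=1
t5.Δ0 s7=0 s4=0 s1=1 s3=0 s5=0 s0=0 clk=1
t5.Δ1 s7=0 s4=0 s1=1 s3=0 s5=0 s0=0 clk=0
t6.Δ0 s7=0 s4=0 s1=1 s3=0 s5=0 s0=0 clk=0
t6.Δ1 s7=0 s4=0 s1=1 s3=0 s5=0 s0=0 clk=1
t6.Δ2 s7=0 s4=0 s1=1 s3=1 s5=0 s0=0 clk=1
t6.Δ3 s7=0 s4=1 s1=1 s3=1 s5=0 s0=0 clk=1

3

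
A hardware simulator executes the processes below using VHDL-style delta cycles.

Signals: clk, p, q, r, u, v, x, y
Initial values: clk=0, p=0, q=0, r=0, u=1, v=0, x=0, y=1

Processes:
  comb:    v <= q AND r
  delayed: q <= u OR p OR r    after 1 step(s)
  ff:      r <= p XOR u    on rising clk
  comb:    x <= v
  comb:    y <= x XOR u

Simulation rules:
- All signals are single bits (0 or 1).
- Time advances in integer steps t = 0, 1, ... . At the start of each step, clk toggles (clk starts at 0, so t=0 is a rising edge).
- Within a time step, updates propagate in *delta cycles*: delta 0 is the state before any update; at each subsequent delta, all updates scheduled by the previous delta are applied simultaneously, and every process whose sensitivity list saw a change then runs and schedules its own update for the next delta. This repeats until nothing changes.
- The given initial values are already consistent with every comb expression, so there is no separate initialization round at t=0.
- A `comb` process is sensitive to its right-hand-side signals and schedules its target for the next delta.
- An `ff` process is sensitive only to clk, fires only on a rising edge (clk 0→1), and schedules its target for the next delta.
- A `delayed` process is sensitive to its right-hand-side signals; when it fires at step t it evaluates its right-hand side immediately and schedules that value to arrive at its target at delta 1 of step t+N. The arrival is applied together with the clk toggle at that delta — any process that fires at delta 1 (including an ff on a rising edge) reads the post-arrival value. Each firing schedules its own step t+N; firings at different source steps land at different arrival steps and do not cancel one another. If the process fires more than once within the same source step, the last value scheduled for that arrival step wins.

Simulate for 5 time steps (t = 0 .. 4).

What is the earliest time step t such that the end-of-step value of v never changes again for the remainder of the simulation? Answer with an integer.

1

t0.Δ0 y=1 p=0 clk=0 x=0 q=0 r=0 v=0 u=1
t0.Δ1 y=1 p=0 clk=1 x=0 q=0 r=0 v=0 u=1
t0.Δ2 y=1 p=0 clk=1 x=0 q=0 r=1 v=0 u=1
t1.Δ0 y=1 p=0 clk=1 x=0 q=0 r=1 v=0 u=1
t1.Δ1 y=1 p=0 clk=0 x=0 q=1 r=1 v=0 u=1
t1.Δ2 y=1 p=0 clk=0 x=0 q=1 r=1 v=1 u=1
t1.Δ3 y=1 p=0 clk=0 x=1 q=1 r=1 v=1 u=1
t1.Δ4 y=0 p=0 clk=0 x=1 q=1 r=1 v=1 u=1
t2.Δ0 y=0 p=0 clk=0 x=1 q=1 r=1 v=1 u=1
t2.Δ1 y=0 p=0 clk=1 x=1 q=1 r=1 v=1 u=1
t3.Δ0 y=0 p=0 clk=1 x=1 q=1 r=1 v=1 u=1
t3.Δ1 y=0 p=0 clk=0 x=1 q=1 r=1 v=1 u=1
t4.Δ0 y=0 p=0 clk=0 x=1 q=1 r=1 v=1 u=1
t4.Δ1 y=0 p=0 clk=1 x=1 q=1 r=1 v=1 u=1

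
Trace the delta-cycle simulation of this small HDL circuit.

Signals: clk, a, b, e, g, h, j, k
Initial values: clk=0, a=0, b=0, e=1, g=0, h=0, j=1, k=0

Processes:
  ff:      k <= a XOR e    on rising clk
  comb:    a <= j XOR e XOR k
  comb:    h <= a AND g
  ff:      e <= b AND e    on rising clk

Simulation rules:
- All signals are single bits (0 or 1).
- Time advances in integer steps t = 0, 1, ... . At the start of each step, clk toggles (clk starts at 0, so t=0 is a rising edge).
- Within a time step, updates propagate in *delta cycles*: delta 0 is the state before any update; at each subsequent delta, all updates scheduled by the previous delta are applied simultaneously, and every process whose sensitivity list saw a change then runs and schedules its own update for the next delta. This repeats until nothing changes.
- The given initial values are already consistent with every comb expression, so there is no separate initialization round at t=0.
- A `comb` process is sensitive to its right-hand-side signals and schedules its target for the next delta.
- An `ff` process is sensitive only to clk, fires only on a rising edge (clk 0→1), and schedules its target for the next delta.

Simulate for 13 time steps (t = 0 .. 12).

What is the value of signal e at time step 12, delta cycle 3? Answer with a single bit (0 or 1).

0

[bits: a,j,clk,g,h,e,k,b]
t=0: Δ0=01000100 Δ1=01100100 Δ2=01100010 | 2Δ
t=1: Δ0=01100010 Δ1=01000010 | 1Δ
t=2: Δ0=01000010 Δ1=01100010 Δ2=01100000 Δ3=11100000 | 3Δ
t=3: Δ0=11100000 Δ1=11000000 | 1Δ
t=4: Δ0=11000000 Δ1=11100000 Δ2=11100010 Δ3=01100010 | 3Δ
t=5: Δ0=01100010 Δ1=01000010 | 1Δ
t=6: Δ0=01000010 Δ1=01100010 Δ2=01100000 Δ3=11100000 | 3Δ
t=7: Δ0=11100000 Δ1=11000000 | 1Δ
t=8: Δ0=11000000 Δ1=11100000 Δ2=11100010 Δ3=01100010 | 3Δ
t=9: Δ0=01100010 Δ1=01000010 | 1Δ
t=10: Δ0=01000010 Δ1=01100010 Δ2=01100000 Δ3=11100000 | 3Δ
t=11: Δ0=11100000 Δ1=11000000 | 1Δ
t=12: Δ0=11000000 Δ1=11100000 Δ2=11100010 Δ3=01100010 | 3Δ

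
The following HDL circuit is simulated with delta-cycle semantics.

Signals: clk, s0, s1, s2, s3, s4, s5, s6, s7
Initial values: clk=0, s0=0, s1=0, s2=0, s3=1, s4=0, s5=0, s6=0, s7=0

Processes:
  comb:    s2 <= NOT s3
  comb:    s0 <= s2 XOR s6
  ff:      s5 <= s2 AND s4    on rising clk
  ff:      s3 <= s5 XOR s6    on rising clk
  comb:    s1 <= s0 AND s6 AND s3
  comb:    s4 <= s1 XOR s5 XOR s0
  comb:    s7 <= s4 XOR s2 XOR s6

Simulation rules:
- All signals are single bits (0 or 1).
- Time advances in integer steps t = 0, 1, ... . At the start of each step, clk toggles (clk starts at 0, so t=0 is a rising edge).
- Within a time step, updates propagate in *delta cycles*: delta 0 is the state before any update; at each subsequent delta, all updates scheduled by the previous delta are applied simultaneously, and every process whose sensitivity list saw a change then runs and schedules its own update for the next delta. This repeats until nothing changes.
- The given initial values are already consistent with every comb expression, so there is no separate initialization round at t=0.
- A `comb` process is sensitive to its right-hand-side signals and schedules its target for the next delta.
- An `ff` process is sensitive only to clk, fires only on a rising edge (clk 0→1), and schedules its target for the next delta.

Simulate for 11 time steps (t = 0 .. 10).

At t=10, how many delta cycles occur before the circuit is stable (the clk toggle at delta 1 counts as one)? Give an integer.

6

t0.Δ0 s4=0 s1=0 s3=1 s5=0 s0=0 s6=0 s2=0 s7=0 clk=0
t0.Δ1 s4=0 s1=0 s3=1 s5=0 s0=0 s6=0 s2=0 s7=0 clk=1
t0.Δ2 s4=0 s1=0 s3=0 s5=0 s0=0 s6=0 s2=0 s7=0 clk=1
t0.Δ3 s4=0 s1=0 s3=0 s5=0 s0=0 s6=0 s2=1 s7=0 clk=1
t0.Δ4 s4=0 s1=0 s3=0 s5=0 s0=1 s6=0 s2=1 s7=1 clk=1
t0.Δ5 s4=1 s1=0 s3=0 s5=0 s0=1 s6=0 s2=1 s7=1 clk=1
t0.Δ6 s4=1 s1=0 s3=0 s5=0 s0=1 s6=0 s2=1 s7=0 clk=1
t1.Δ0 s4=1 s1=0 s3=0 s5=0 s0=1 s6=0 s2=1 s7=0 clk=1
t1.Δ1 s4=1 s1=0 s3=0 s5=0 s0=1 s6=0 s2=1 s7=0 clk=0
t2.Δ0 s4=1 s1=0 s3=0 s5=0 s0=1 s6=0 s2=1 s7=0 clk=0
t2.Δ1 s4=1 s1=0 s3=0 s5=0 s0=1 s6=0 s2=1 s7=0 clk=1
t2.Δ2 s4=1 s1=0 s3=0 s5=1 s0=1 s6=0 s2=1 s7=0 clk=1
t2.Δ3 s4=0 s1=0 s3=0 s5=1 s0=1 s6=0 s2=1 s7=0 clk=1
t2.Δ4 s4=0 s1=0 s3=0 s5=1 s0=1 s6=0 s2=1 s7=1 clk=1
t3.Δ0 s4=0 s1=0 s3=0 s5=1 s0=1 s6=0 s2=1 s7=1 clk=1
t3.Δ1 s4=0 s1=0 s3=0 s5=1 s0=1 s6=0 s2=1 s7=1 clk=0
t4.Δ0 s4=0 s1=0 s3=0 s5=1 s0=1 s6=0 s2=1 s7=1 clk=0
t4.Δ1 s4=0 s1=0 s3=0 s5=1 s0=1 s6=0 s2=1 s7=1 clk=1
t4.Δ2 s4=0 s1=0 s3=1 s5=0 s0=1 s6=0 s2=1 s7=1 clk=1
t4.Δ3 s4=1 s1=0 s3=1 s5=0 s0=1 s6=0 s2=0 s7=1 clk=1
t4.Δ4 s4=1 s1=0 s3=1 s5=0 s0=0 s6=0 s2=0 s7=1 clk=1
t4.Δ5 s4=0 s1=0 s3=1 s5=0 s0=0 s6=0 s2=0 s7=1 clk=1
t4.Δ6 s4=0 s1=0 s3=1 s5=0 s0=0 s6=0 s2=0 s7=0 clk=1
t5.Δ0 s4=0 s1=0 s3=1 s5=0 s0=0 s6=0 s2=0 s7=0 clk=1
t5.Δ1 s4=0 s1=0 s3=1 s5=0 s0=0 s6=0 s2=0 s7=0 clk=0
t6.Δ0 s4=0 s1=0 s3=1 s5=0 s0=0 s6=0 s2=0 s7=0 clk=0
t6.Δ1 s4=0 s1=0 s3=1 s5=0 s0=0 s6=0 s2=0 s7=0 clk=1
t6.Δ2 s4=0 s1=0 s3=0 s5=0 s0=0 s6=0 s2=0 s7=0 clk=1
t6.Δ3 s4=0 s1=0 s3=0 s5=0 s0=0 s6=0 s2=1 s7=0 clk=1
t6.Δ4 s4=0 s1=0 s3=0 s5=0 s0=1 s6=0 s2=1 s7=1 clk=1
t6.Δ5 s4=1 s1=0 s3=0 s5=0 s0=1 s6=0 s2=1 s7=1 clk=1
t6.Δ6 s4=1 s1=0 s3=0 s5=0 s0=1 s6=0 s2=1 s7=0 clk=1
t7.Δ0 s4=1 s1=0 s3=0 s5=0 s0=1 s6=0 s2=1 s7=0 clk=1
t7.Δ1 s4=1 s1=0 s3=0 s5=0 s0=1 s6=0 s2=1 s7=0 clk=0
t8.Δ0 s4=1 s1=0 s3=0 s5=0 s0=1 s6=0 s2=1 s7=0 clk=0
t8.Δ1 s4=1 s1=0 s3=0 s5=0 s0=1 s6=0 s2=1 s7=0 clk=1
t8.Δ2 s4=1 s1=0 s3=0 s5=1 s0=1 s6=0 s2=1 s7=0 clk=1
t8.Δ3 s4=0 s1=0 s3=0 s5=1 s0=1 s6=0 s2=1 s7=0 clk=1
t8.Δ4 s4=0 s1=0 s3=0 s5=1 s0=1 s6=0 s2=1 s7=1 clk=1
t9.Δ0 s4=0 s1=0 s3=0 s5=1 s0=1 s6=0 s2=1 s7=1 clk=1
t9.Δ1 s4=0 s1=0 s3=0 s5=1 s0=1 s6=0 s2=1 s7=1 clk=0
t10.Δ0 s4=0 s1=0 s3=0 s5=1 s0=1 s6=0 s2=1 s7=1 clk=0
t10.Δ1 s4=0 s1=0 s3=0 s5=1 s0=1 s6=0 s2=1 s7=1 clk=1
t10.Δ2 s4=0 s1=0 s3=1 s5=0 s0=1 s6=0 s2=1 s7=1 clk=1
t10.Δ3 s4=1 s1=0 s3=1 s5=0 s0=1 s6=0 s2=0 s7=1 clk=1
t10.Δ4 s4=1 s1=0 s3=1 s5=0 s0=0 s6=0 s2=0 s7=1 clk=1
t10.Δ5 s4=0 s1=0 s3=1 s5=0 s0=0 s6=0 s2=0 s7=1 clk=1
t10.Δ6 s4=0 s1=0 s3=1 s5=0 s0=0 s6=0 s2=0 s7=0 clk=1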